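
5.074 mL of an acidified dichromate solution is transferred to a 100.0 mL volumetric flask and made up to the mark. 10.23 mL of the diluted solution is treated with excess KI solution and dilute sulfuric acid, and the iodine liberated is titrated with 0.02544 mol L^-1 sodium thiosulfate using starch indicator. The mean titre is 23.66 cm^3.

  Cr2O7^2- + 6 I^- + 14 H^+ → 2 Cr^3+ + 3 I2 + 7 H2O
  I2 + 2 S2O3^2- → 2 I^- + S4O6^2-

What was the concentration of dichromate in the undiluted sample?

0.1933 mol/L

n(S2O3^2-) = 0.02366 × 0.02544 = 6.019 × 10^-4 mol
n(I2) = n(S2O3^2-)/2 = 3.010 × 10^-4 mol
From the 1:3 ratio, n(Cr2O7^2-) in the aliquot = 1/3 × 3.010 × 10^-4 = 1.003 × 10^-4 mol
[Cr2O7^2-]_dilute = 1.003 × 10^-4 / 0.01023 = 0.009806 mol/L
[Cr2O7^2-]_original = 0.009806 × 100.0/5.074 = 0.1933 mol/L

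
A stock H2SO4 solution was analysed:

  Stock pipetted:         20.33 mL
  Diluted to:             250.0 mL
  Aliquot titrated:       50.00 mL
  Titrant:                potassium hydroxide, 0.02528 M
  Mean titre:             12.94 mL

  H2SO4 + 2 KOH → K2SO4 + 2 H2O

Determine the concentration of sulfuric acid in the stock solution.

n(KOH) = 0.01294 × 0.02528 = 3.271 × 10^-4 mol
From the 1:2 ratio, n(H2SO4) in the aliquot = 1/2 × 3.271 × 10^-4 = 1.636 × 10^-4 mol
[H2SO4]_dilute = 1.636 × 10^-4 / 0.05000 = 0.003271 mol/L
Dilution factor = 250.0 / 20.33 = 12.30
[H2SO4]_stock = 0.003271 × 12.30 = 0.04023 mol/L

0.04023 M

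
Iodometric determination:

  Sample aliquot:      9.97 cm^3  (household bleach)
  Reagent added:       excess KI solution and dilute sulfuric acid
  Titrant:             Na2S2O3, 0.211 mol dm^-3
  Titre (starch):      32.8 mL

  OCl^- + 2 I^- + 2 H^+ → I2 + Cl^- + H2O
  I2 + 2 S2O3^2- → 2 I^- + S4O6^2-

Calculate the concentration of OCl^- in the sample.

0.347 mol/L

n(S2O3^2-) = 0.0328 × 0.211 = 6.92 × 10^-3 mol
n(I2) = n(S2O3^2-)/2 = 3.46 × 10^-3 mol
n(OCl^-) in the aliquot = 3.46 × 10^-3 mol (1:1 ratio)
[OCl^-] = 3.46 × 10^-3 / 0.00997 = 0.347 mol/L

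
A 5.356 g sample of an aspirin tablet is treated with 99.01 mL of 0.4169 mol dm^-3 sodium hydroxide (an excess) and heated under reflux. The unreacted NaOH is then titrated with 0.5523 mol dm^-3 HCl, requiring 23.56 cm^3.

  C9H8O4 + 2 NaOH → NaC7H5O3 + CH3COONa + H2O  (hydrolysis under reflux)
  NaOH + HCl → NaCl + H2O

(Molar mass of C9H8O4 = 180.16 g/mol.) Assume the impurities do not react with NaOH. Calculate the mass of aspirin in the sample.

2.546 g

n(NaOH) added = 0.09901 × 0.4169 = 0.04128 mol
n(HCl) used in back-titration = 0.02356 × 0.5523 = 0.01301 mol
n(NaOH) left over = 0.01301 mol (1:1 ratio)
n(NaOH) consumed by analyte = 0.04128 − 0.01301 = 0.02827 mol
From the 1:2 ratio, n(C9H8O4) = 1/2 × 0.02827 = 0.01413 mol
mass of C9H8O4 = 0.01413 × 180.16 = 2.546 g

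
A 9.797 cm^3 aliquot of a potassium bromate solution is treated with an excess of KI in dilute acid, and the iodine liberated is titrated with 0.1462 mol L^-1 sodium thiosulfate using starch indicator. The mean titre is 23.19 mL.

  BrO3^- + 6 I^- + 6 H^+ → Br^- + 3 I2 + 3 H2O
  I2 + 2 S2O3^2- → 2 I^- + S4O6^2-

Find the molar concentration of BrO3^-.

n(S2O3^2-) = 0.02319 × 0.1462 = 3.390 × 10^-3 mol
n(I2) = n(S2O3^2-)/2 = 1.695 × 10^-3 mol
From the 1:3 ratio, n(BrO3^-) in the aliquot = 1/3 × 1.695 × 10^-3 = 5.651 × 10^-4 mol
[BrO3^-] = 5.651 × 10^-4 / 0.009797 = 0.05768 mol/L

0.05768 mol/L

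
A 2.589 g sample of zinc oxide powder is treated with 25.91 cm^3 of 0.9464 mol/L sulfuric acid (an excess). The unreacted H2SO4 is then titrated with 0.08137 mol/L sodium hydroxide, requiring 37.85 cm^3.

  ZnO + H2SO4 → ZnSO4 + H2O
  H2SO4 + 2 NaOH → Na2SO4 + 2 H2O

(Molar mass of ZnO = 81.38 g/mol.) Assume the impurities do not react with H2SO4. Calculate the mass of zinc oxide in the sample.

1.870 g

n(H2SO4) added = 0.02591 × 0.9464 = 0.02452 mol
n(NaOH) used in back-titration = 0.03785 × 0.08137 = 3.080 × 10^-3 mol
From the 1:2 ratio, n(H2SO4) left over = 1/2 × 3.080 × 10^-3 = 1.540 × 10^-3 mol
n(H2SO4) consumed by analyte = 0.02452 − 1.540 × 10^-3 = 0.02298 mol
n(ZnO) = 0.02298 mol (1:1 ratio)
mass of ZnO = 0.02298 × 81.38 = 1.870 g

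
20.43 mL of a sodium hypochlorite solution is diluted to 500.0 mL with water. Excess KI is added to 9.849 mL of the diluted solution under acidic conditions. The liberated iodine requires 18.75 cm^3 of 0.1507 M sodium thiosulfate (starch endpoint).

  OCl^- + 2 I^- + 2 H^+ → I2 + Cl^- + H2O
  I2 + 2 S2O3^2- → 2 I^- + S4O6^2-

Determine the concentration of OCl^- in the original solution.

n(S2O3^2-) = 0.01875 × 0.1507 = 2.826 × 10^-3 mol
n(I2) = n(S2O3^2-)/2 = 1.413 × 10^-3 mol
n(OCl^-) in the aliquot = 1.413 × 10^-3 mol (1:1 ratio)
[OCl^-]_dilute = 1.413 × 10^-3 / 0.009849 = 0.1434 mol/L
[OCl^-]_original = 0.1434 × 500.0/20.43 = 3.511 mol/L

3.511 M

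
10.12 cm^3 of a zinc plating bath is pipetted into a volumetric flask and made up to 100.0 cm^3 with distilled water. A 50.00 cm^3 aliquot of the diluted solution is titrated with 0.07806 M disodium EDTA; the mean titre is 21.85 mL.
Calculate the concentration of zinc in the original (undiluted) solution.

Zn^2+ + EDTA^4- → [Zn(EDTA)]^2-
n(EDTA) = 0.02185 × 0.07806 = 1.706 × 10^-3 mol
n(Zn2+) in the aliquot = 1.706 × 10^-3 mol (1:1 ratio)
[Zn2+]_dilute = 1.706 × 10^-3 / 0.05000 = 0.03411 mol/L
Dilution factor = 100.0 / 10.12 = 9.881
[Zn2+]_stock = 0.03411 × 9.881 = 0.3371 mol/L

0.3371 M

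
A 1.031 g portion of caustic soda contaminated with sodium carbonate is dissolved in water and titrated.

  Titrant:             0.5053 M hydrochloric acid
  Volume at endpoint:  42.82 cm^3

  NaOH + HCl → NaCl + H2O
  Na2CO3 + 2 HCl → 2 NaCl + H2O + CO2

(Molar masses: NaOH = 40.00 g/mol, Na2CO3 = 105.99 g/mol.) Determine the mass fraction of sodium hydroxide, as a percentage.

n(HCl) = 0.04282 × 0.5053 = 0.02164 mol
Let x = n(NaOH), y = n(Na2CO3).
Titrant: 1x + 2y = 0.02164;  mass: 40.00x + 105.99y = 1.031
Solving, x = 8.900 × 10^-3 mol, y = 6.369 × 10^-3 mol
mass of NaOH = 8.900 × 10^-3 × 40.00 = 0.3560 g
% NaOH = 0.3560 / 1.031 × 100 = 34.53 %

34.53 %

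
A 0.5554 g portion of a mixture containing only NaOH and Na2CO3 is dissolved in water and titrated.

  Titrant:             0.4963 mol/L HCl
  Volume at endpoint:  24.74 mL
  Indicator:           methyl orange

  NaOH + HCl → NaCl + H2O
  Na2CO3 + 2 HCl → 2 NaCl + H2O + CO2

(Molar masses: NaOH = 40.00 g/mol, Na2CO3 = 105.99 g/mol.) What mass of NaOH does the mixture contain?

n(HCl) = 0.02474 × 0.4963 = 0.01228 mol
Let x = n(NaOH), y = n(Na2CO3).
Titrant: 1x + 2y = 0.01228;  mass: 40.00x + 105.99y = 0.5554
Solving, x = 7.333 × 10^-3 mol, y = 2.473 × 10^-3 mol
mass of NaOH = 7.333 × 10^-3 × 40.00 = 0.2933 g

0.2933 g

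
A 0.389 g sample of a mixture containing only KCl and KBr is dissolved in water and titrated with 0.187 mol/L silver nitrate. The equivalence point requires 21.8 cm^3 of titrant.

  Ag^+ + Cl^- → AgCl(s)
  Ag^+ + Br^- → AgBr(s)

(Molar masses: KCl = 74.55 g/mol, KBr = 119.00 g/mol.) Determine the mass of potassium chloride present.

n(AgNO3) = 0.0218 × 0.187 = 4.08 × 10^-3 mol
Let x = n(KCl), y = n(KBr).
Titrant: 1x + 1y = 4.08 × 10^-3;  mass: 74.55x + 119.00y = 0.389
Solving, x = 2.16 × 10^-3 mol, y = 1.91 × 10^-3 mol
mass of KCl = 2.16 × 10^-3 × 74.55 = 0.161 g

0.161 g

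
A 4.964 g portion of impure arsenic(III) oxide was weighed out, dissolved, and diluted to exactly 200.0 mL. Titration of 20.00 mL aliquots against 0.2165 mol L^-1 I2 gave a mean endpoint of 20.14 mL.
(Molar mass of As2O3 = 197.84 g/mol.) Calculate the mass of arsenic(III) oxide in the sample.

As2O3 + 2 I2 + 2 H2O → As2O5 + 4 HI
n(I2) per titration = 0.02014 × 0.2165 = 4.360 × 10^-3 mol
From the 1:2 ratio, n(As2O3) in each aliquot = 1/2 × 4.360 × 10^-3 = 2.180 × 10^-3 mol
n(As2O3) in the whole flask = 2.180 × 10^-3 × 200.0/20.00 = 0.02180 mol
mass of As2O3 = 0.02180 × 197.84 = 4.313 g

4.313 g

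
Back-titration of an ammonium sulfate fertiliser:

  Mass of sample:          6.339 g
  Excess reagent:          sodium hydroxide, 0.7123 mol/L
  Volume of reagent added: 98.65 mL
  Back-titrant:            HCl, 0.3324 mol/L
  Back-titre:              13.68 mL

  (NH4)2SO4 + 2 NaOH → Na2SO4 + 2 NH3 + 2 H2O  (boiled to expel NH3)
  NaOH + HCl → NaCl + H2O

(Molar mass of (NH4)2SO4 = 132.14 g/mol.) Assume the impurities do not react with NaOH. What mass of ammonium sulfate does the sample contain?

4.342 g

n(NaOH) added = 0.09865 × 0.7123 = 0.07027 mol
n(HCl) used in back-titration = 0.01368 × 0.3324 = 4.547 × 10^-3 mol
n(NaOH) left over = 4.547 × 10^-3 mol (1:1 ratio)
n(NaOH) consumed by analyte = 0.07027 − 4.547 × 10^-3 = 0.06572 mol
From the 1:2 ratio, n((NH4)2SO4) = 1/2 × 0.06572 = 0.03286 mol
mass of (NH4)2SO4 = 0.03286 × 132.14 = 4.342 g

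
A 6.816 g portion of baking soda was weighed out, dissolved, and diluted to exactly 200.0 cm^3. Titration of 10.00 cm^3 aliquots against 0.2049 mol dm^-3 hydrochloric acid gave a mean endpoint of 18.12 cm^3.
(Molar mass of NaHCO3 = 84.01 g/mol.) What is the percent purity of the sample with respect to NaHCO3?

NaHCO3 + HCl → NaCl + H2O + CO2
n(HCl) per titration = 0.01812 × 0.2049 = 3.713 × 10^-3 mol
n(NaHCO3) in each aliquot = 3.713 × 10^-3 mol (1:1 ratio)
n(NaHCO3) in the whole flask = 3.713 × 10^-3 × 200.0/10.00 = 0.07426 mol
mass of NaHCO3 = 0.07426 × 84.01 = 6.238 g
% NaHCO3 = 6.238 / 6.816 × 100 = 91.52 %

91.52 %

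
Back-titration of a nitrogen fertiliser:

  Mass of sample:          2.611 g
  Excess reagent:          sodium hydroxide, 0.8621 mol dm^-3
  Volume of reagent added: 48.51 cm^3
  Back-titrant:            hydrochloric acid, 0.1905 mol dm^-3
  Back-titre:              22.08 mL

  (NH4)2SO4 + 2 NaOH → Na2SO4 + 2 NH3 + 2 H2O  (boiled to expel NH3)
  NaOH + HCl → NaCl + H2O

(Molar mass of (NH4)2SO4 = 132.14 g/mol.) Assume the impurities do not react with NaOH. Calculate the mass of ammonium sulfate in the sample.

2.485 g

n(NaOH) added = 0.04851 × 0.8621 = 0.04182 mol
n(HCl) used in back-titration = 0.02208 × 0.1905 = 4.206 × 10^-3 mol
n(NaOH) left over = 4.206 × 10^-3 mol (1:1 ratio)
n(NaOH) consumed by analyte = 0.04182 − 4.206 × 10^-3 = 0.03761 mol
From the 1:2 ratio, n((NH4)2SO4) = 1/2 × 0.03761 = 0.01881 mol
mass of (NH4)2SO4 = 0.01881 × 132.14 = 2.485 g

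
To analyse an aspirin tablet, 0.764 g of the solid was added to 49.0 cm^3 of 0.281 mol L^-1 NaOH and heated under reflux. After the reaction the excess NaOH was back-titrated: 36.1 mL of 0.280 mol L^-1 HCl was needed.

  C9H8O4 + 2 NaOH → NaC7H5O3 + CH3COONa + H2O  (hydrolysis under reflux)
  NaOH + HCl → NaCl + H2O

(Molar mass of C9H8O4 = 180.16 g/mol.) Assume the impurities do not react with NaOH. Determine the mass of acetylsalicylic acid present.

n(NaOH) added = 0.0490 × 0.281 = 0.0138 mol
n(HCl) used in back-titration = 0.0361 × 0.280 = 0.0101 mol
n(NaOH) left over = 0.0101 mol (1:1 ratio)
n(NaOH) consumed by analyte = 0.0138 − 0.0101 = 3.66 × 10^-3 mol
From the 1:2 ratio, n(C9H8O4) = 1/2 × 3.66 × 10^-3 = 1.83 × 10^-3 mol
mass of C9H8O4 = 1.83 × 10^-3 × 180.16 = 0.330 g

0.330 g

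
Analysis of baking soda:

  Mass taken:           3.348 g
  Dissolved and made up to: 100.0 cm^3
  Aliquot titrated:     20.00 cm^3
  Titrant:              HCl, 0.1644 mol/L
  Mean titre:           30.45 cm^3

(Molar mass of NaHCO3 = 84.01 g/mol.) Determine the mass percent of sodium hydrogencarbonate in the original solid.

62.81 %

NaHCO3 + HCl → NaCl + H2O + CO2
n(HCl) per titration = 0.03045 × 0.1644 = 5.006 × 10^-3 mol
n(NaHCO3) in each aliquot = 5.006 × 10^-3 mol (1:1 ratio)
n(NaHCO3) in the whole flask = 5.006 × 10^-3 × 100.0/20.00 = 0.02503 mol
mass of NaHCO3 = 0.02503 × 84.01 = 2.103 g
% NaHCO3 = 2.103 / 3.348 × 100 = 62.81 %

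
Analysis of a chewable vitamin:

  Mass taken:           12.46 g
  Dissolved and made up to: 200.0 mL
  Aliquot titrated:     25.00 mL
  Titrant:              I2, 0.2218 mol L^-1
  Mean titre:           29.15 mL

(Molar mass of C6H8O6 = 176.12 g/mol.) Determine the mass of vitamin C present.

C6H8O6 + I2 → C6H6O6 + 2 HI
n(I2) per titration = 0.02915 × 0.2218 = 6.465 × 10^-3 mol
n(C6H8O6) in each aliquot = 6.465 × 10^-3 mol (1:1 ratio)
n(C6H8O6) in the whole flask = 6.465 × 10^-3 × 200.0/25.00 = 0.05172 mol
mass of C6H8O6 = 0.05172 × 176.12 = 9.110 g

9.110 g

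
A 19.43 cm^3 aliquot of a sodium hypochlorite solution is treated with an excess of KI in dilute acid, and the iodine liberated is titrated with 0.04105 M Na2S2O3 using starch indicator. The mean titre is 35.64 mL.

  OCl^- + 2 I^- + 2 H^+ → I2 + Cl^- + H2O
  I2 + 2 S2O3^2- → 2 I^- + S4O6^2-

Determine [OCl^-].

0.03765 M

n(S2O3^2-) = 0.03564 × 0.04105 = 1.463 × 10^-3 mol
n(I2) = n(S2O3^2-)/2 = 7.315 × 10^-4 mol
n(OCl^-) in the aliquot = 7.315 × 10^-4 mol (1:1 ratio)
[OCl^-] = 7.315 × 10^-4 / 0.01943 = 0.03765 mol/L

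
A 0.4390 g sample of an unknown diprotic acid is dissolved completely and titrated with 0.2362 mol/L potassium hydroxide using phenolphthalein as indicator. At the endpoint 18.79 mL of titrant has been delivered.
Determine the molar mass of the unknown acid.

n(KOH) = 0.01879 L × 0.2362 mol/L = 4.438 × 10^-3 mol
From the 1:2 ratio, n(H2A) = 1/2 × 4.438 × 10^-3 = 2.219 × 10^-3 mol
M = m / n = 0.4390 g / 2.219 × 10^-3 mol = 197.8 g/mol

197.8 g/mol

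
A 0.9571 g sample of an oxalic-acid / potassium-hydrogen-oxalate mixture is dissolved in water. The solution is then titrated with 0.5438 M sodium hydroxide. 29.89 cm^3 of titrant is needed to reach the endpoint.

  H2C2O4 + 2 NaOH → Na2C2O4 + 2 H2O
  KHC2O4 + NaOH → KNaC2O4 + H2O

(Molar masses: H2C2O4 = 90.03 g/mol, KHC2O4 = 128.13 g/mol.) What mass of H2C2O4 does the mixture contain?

n(NaOH) = 0.02989 × 0.5438 = 0.01625 mol
Let x = n(H2C2O4), y = n(KHC2O4).
Titrant: 2x + 1y = 0.01625;  mass: 90.03x + 128.13y = 0.9571
Solving, x = 6.771 × 10^-3 mol, y = 2.712 × 10^-3 mol
mass of H2C2O4 = 6.771 × 10^-3 × 90.03 = 0.6096 g

0.6096 g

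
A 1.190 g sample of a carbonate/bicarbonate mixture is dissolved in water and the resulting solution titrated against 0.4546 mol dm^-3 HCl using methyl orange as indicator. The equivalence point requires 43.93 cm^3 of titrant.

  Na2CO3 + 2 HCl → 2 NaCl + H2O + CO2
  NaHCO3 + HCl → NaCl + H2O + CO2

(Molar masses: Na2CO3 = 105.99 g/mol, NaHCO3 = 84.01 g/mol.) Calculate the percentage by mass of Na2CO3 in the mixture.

n(HCl) = 0.04393 × 0.4546 = 0.01997 mol
Let x = n(Na2CO3), y = n(NaHCO3).
Titrant: 2x + 1y = 0.01997;  mass: 105.99x + 84.01y = 1.190
Solving, x = 7.863 × 10^-3 mol, y = 4.245 × 10^-3 mol
mass of Na2CO3 = 7.863 × 10^-3 × 105.99 = 0.8334 g
% Na2CO3 = 0.8334 / 1.190 × 100 = 70.03 %

70.03 %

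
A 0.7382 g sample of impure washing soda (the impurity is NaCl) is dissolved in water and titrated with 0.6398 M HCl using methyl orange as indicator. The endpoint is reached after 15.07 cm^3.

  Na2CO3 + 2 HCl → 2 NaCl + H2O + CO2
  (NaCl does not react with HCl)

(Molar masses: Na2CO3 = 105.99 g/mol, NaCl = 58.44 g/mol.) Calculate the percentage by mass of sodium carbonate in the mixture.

n(HCl) = 0.01507 × 0.6398 = 9.642 × 10^-3 mol
Let x = n(Na2CO3), y = n(NaCl).
Titrant: 2x = 9.642 × 10^-3;  mass: 105.99x + 58.44y = 0.7382
Solving, x = 4.821 × 10^-3 mol, y = 3.888 × 10^-3 mol
mass of Na2CO3 = 4.821 × 10^-3 × 105.99 = 0.5110 g
% Na2CO3 = 0.5110 / 0.7382 × 100 = 69.22 %

69.22 %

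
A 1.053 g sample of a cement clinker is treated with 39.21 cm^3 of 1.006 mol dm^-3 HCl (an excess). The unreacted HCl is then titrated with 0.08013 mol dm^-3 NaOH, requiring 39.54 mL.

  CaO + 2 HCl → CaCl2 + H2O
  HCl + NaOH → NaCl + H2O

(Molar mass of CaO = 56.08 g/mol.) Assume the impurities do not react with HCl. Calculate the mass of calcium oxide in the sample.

1.017 g

n(HCl) added = 0.03921 × 1.006 = 0.03945 mol
n(NaOH) used in back-titration = 0.03954 × 0.08013 = 3.168 × 10^-3 mol
n(HCl) left over = 3.168 × 10^-3 mol (1:1 ratio)
n(HCl) consumed by analyte = 0.03945 − 3.168 × 10^-3 = 0.03628 mol
From the 1:2 ratio, n(CaO) = 1/2 × 0.03628 = 0.01814 mol
mass of CaO = 0.01814 × 56.08 = 1.017 g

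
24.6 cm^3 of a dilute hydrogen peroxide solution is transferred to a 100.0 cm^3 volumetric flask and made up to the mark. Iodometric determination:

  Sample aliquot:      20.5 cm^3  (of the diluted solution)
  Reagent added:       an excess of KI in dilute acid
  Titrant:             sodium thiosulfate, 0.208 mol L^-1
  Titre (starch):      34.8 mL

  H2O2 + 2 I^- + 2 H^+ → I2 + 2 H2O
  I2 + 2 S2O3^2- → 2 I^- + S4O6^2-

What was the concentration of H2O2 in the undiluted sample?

n(S2O3^2-) = 0.0348 × 0.208 = 7.24 × 10^-3 mol
n(I2) = n(S2O3^2-)/2 = 3.62 × 10^-3 mol
n(H2O2) in the aliquot = 3.62 × 10^-3 mol (1:1 ratio)
[H2O2]_dilute = 3.62 × 10^-3 / 0.0205 = 0.177 mol/L
[H2O2]_original = 0.177 × 100.0/24.6 = 0.718 mol/L

0.718 mol/L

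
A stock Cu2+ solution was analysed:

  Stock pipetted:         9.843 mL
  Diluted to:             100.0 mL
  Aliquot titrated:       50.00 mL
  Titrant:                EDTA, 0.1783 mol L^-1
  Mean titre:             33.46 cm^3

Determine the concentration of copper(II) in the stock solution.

Cu^2+ + EDTA^4- → [Cu(EDTA)]^2-
n(EDTA) = 0.03346 × 0.1783 = 5.966 × 10^-3 mol
n(Cu2+) in the aliquot = 5.966 × 10^-3 mol (1:1 ratio)
[Cu2+]_dilute = 5.966 × 10^-3 / 0.05000 = 0.1193 mol/L
Dilution factor = 100.0 / 9.843 = 10.16
[Cu2+]_stock = 0.1193 × 10.16 = 1.212 mol/L

1.212 mol/L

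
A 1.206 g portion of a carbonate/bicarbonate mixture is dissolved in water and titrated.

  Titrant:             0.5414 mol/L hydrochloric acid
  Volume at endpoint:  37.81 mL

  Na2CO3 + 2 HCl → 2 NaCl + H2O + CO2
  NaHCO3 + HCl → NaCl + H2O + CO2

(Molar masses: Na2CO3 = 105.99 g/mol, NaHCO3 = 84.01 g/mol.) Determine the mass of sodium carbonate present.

0.8778 g

n(HCl) = 0.03781 × 0.5414 = 0.02047 mol
Let x = n(Na2CO3), y = n(NaHCO3).
Titrant: 2x + 1y = 0.02047;  mass: 105.99x + 84.01y = 1.206
Solving, x = 8.282 × 10^-3 mol, y = 3.907 × 10^-3 mol
mass of Na2CO3 = 8.282 × 10^-3 × 105.99 = 0.8778 g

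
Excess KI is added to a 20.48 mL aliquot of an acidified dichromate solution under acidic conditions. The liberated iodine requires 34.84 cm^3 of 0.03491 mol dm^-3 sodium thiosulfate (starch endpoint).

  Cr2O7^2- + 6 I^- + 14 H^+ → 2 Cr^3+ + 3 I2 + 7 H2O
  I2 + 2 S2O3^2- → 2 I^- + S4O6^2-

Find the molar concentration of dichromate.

0.009898 mol/L

n(S2O3^2-) = 0.03484 × 0.03491 = 1.216 × 10^-3 mol
n(I2) = n(S2O3^2-)/2 = 6.081 × 10^-4 mol
From the 1:3 ratio, n(Cr2O7^2-) in the aliquot = 1/3 × 6.081 × 10^-4 = 2.027 × 10^-4 mol
[Cr2O7^2-] = 2.027 × 10^-4 / 0.02048 = 0.009898 mol/L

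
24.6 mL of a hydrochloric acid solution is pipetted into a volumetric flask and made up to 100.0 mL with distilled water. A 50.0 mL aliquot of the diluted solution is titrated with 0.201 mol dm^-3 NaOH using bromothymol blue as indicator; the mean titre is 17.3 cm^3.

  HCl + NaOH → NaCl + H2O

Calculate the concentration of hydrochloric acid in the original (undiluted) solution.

n(NaOH) = 0.0173 × 0.201 = 3.48 × 10^-3 mol
n(HCl) in the aliquot = 3.48 × 10^-3 mol (1:1 ratio)
[HCl]_dilute = 3.48 × 10^-3 / 0.0500 = 0.0695 mol/L
Dilution factor = 100.0 / 24.6 = 4.065
[HCl]_stock = 0.0695 × 4.065 = 0.283 mol/L

0.283 mol/L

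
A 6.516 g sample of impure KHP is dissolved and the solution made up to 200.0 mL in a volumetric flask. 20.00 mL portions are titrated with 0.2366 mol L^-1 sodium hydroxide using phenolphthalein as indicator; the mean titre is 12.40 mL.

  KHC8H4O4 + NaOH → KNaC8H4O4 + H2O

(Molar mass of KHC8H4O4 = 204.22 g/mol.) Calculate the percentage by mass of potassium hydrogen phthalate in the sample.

n(NaOH) per titration = 0.01240 × 0.2366 = 2.934 × 10^-3 mol
n(KHC8H4O4) in each aliquot = 2.934 × 10^-3 mol (1:1 ratio)
n(KHC8H4O4) in the whole flask = 2.934 × 10^-3 × 200.0/20.00 = 0.02934 mol
mass of KHC8H4O4 = 0.02934 × 204.22 = 5.991 g
% KHC8H4O4 = 5.991 / 6.516 × 100 = 91.95 %

91.95 %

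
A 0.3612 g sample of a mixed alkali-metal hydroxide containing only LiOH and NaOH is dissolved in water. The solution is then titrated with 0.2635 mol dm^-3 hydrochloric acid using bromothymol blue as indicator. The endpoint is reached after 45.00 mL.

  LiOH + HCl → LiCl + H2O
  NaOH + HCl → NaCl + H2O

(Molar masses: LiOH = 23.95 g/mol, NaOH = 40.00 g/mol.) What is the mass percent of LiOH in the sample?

n(HCl) = 0.04500 × 0.2635 = 0.01186 mol
Let x = n(LiOH), y = n(NaOH).
Titrant: 1x + 1y = 0.01186;  mass: 23.95x + 40.00y = 0.3612
Solving, x = 7.047 × 10^-3 mol, y = 4.811 × 10^-3 mol
mass of LiOH = 7.047 × 10^-3 × 23.95 = 0.1688 g
% LiOH = 0.1688 / 0.3612 × 100 = 46.72 %

46.72 %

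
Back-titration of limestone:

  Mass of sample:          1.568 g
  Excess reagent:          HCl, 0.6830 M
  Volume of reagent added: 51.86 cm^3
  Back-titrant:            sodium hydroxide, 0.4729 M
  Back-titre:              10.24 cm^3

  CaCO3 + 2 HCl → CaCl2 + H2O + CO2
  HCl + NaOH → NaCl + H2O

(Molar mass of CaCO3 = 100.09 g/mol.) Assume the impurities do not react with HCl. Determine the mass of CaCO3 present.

n(HCl) added = 0.05186 × 0.6830 = 0.03542 mol
n(NaOH) used in back-titration = 0.01024 × 0.4729 = 4.842 × 10^-3 mol
n(HCl) left over = 4.842 × 10^-3 mol (1:1 ratio)
n(HCl) consumed by analyte = 0.03542 − 4.842 × 10^-3 = 0.03058 mol
From the 1:2 ratio, n(CaCO3) = 1/2 × 0.03058 = 0.01529 mol
mass of CaCO3 = 0.01529 × 100.09 = 1.530 g

1.530 g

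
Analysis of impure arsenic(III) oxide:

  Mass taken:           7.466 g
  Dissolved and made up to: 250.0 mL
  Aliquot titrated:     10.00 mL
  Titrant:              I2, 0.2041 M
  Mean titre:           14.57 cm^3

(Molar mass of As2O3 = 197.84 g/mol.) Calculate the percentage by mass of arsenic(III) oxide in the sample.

98.50 %

As2O3 + 2 I2 + 2 H2O → As2O5 + 4 HI
n(I2) per titration = 0.01457 × 0.2041 = 2.974 × 10^-3 mol
From the 1:2 ratio, n(As2O3) in each aliquot = 1/2 × 2.974 × 10^-3 = 1.487 × 10^-3 mol
n(As2O3) in the whole flask = 1.487 × 10^-3 × 250.0/10.00 = 0.03717 mol
mass of As2O3 = 0.03717 × 197.84 = 7.354 g
% As2O3 = 7.354 / 7.466 × 100 = 98.50 %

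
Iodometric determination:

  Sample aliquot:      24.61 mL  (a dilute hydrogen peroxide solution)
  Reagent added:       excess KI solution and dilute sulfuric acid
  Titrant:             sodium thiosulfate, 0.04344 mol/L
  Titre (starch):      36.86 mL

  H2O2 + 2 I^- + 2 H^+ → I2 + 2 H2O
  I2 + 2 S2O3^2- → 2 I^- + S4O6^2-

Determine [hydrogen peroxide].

0.03253 mol/L

n(S2O3^2-) = 0.03686 × 0.04344 = 1.601 × 10^-3 mol
n(I2) = n(S2O3^2-)/2 = 8.006 × 10^-4 mol
n(H2O2) in the aliquot = 8.006 × 10^-4 mol (1:1 ratio)
[H2O2] = 8.006 × 10^-4 / 0.02461 = 0.03253 mol/L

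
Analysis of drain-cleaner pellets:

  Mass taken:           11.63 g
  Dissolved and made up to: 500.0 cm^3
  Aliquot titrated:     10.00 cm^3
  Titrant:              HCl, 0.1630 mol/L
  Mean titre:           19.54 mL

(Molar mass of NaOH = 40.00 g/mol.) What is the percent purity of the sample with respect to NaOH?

54.77 %

NaOH + HCl → NaCl + H2O
n(HCl) per titration = 0.01954 × 0.1630 = 3.185 × 10^-3 mol
n(NaOH) in each aliquot = 3.185 × 10^-3 mol (1:1 ratio)
n(NaOH) in the whole flask = 3.185 × 10^-3 × 500.0/10.00 = 0.1593 mol
mass of NaOH = 0.1593 × 40.00 = 6.370 g
% NaOH = 6.370 / 11.63 × 100 = 54.77 %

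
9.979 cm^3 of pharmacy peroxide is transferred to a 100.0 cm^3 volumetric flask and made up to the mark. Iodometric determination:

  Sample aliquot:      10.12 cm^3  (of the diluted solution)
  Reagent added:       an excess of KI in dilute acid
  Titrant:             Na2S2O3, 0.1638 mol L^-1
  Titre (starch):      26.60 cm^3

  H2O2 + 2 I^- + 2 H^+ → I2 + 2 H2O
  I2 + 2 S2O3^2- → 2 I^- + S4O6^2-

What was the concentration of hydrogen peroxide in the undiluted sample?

n(S2O3^2-) = 0.02660 × 0.1638 = 4.357 × 10^-3 mol
n(I2) = n(S2O3^2-)/2 = 2.179 × 10^-3 mol
n(H2O2) in the aliquot = 2.179 × 10^-3 mol (1:1 ratio)
[H2O2]_dilute = 2.179 × 10^-3 / 0.01012 = 0.2153 mol/L
[H2O2]_original = 0.2153 × 100.0/9.979 = 2.157 mol/L

2.157 mol/L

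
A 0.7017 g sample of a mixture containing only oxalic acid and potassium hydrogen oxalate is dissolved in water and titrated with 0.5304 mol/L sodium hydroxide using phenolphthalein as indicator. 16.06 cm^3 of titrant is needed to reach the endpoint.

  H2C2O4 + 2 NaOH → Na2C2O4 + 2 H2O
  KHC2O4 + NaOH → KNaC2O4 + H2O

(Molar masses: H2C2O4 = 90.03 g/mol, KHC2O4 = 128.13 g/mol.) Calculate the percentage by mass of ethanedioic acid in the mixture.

30.08 %

n(NaOH) = 0.01606 × 0.5304 = 8.518 × 10^-3 mol
Let x = n(H2C2O4), y = n(KHC2O4).
Titrant: 2x + 1y = 8.518 × 10^-3;  mass: 90.03x + 128.13y = 0.7017
Solving, x = 2.345 × 10^-3 mol, y = 3.829 × 10^-3 mol
mass of H2C2O4 = 2.345 × 10^-3 × 90.03 = 0.2111 g
% H2C2O4 = 0.2111 / 0.7017 × 100 = 30.08 %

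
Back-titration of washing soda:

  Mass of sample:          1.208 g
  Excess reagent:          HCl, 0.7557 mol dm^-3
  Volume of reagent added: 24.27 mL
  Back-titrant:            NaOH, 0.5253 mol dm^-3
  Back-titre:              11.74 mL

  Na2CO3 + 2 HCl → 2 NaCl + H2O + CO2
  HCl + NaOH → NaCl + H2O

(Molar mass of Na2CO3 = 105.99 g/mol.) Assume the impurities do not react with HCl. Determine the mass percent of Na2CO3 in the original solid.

n(HCl) added = 0.02427 × 0.7557 = 0.01834 mol
n(NaOH) used in back-titration = 0.01174 × 0.5253 = 6.167 × 10^-3 mol
n(HCl) left over = 6.167 × 10^-3 mol (1:1 ratio)
n(HCl) consumed by analyte = 0.01834 − 6.167 × 10^-3 = 0.01217 mol
From the 1:2 ratio, n(Na2CO3) = 1/2 × 0.01217 = 6.087 × 10^-3 mol
mass of Na2CO3 = 6.087 × 10^-3 × 105.99 = 0.6452 g
% Na2CO3 = 0.6452 / 1.208 × 100 = 53.41 %

53.41 %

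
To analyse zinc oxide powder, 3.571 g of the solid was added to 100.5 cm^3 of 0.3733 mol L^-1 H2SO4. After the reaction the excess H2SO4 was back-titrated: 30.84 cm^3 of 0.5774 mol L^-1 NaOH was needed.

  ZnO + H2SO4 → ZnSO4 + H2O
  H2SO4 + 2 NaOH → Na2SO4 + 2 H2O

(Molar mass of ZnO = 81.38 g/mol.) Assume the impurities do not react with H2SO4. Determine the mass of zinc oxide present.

2.329 g

n(H2SO4) added = 0.1005 × 0.3733 = 0.03752 mol
n(NaOH) used in back-titration = 0.03084 × 0.5774 = 0.01781 mol
From the 1:2 ratio, n(H2SO4) left over = 1/2 × 0.01781 = 8.904 × 10^-3 mol
n(H2SO4) consumed by analyte = 0.03752 − 8.904 × 10^-3 = 0.02861 mol
n(ZnO) = 0.02861 mol (1:1 ratio)
mass of ZnO = 0.02861 × 81.38 = 2.329 g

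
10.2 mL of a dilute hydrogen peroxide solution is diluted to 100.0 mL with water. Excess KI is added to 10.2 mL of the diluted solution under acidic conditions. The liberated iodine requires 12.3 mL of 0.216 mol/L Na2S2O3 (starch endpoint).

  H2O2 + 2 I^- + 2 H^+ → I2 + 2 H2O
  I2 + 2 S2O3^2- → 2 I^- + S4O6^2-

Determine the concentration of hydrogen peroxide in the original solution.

n(S2O3^2-) = 0.0123 × 0.216 = 2.66 × 10^-3 mol
n(I2) = n(S2O3^2-)/2 = 1.33 × 10^-3 mol
n(H2O2) in the aliquot = 1.33 × 10^-3 mol (1:1 ratio)
[H2O2]_dilute = 1.33 × 10^-3 / 0.0102 = 0.130 mol/L
[H2O2]_original = 0.130 × 100.0/10.2 = 1.28 mol/L

1.28 mol/L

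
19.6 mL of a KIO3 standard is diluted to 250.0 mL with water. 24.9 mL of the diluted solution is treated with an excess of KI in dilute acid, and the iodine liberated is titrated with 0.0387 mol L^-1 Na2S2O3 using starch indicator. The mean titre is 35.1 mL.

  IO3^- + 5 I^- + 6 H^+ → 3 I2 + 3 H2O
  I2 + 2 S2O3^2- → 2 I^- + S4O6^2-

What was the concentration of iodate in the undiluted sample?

n(S2O3^2-) = 0.0351 × 0.0387 = 1.36 × 10^-3 mol
n(I2) = n(S2O3^2-)/2 = 6.79 × 10^-4 mol
From the 1:3 ratio, n(IO3^-) in the aliquot = 1/3 × 6.79 × 10^-4 = 2.26 × 10^-4 mol
[IO3^-]_dilute = 2.26 × 10^-4 / 0.0249 = 0.00909 mol/L
[IO3^-]_original = 0.00909 × 250.0/19.6 = 0.116 mol/L

0.116 mol/L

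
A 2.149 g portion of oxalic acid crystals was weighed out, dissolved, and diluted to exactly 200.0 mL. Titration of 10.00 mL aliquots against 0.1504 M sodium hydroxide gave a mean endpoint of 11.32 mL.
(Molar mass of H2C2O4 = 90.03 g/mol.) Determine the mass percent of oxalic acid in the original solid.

H2C2O4 + 2 NaOH → Na2C2O4 + 2 H2O
n(NaOH) per titration = 0.01132 × 0.1504 = 1.703 × 10^-3 mol
From the 1:2 ratio, n(H2C2O4) in each aliquot = 1/2 × 1.703 × 10^-3 = 8.513 × 10^-4 mol
n(H2C2O4) in the whole flask = 8.513 × 10^-4 × 200.0/10.00 = 0.01703 mol
mass of H2C2O4 = 0.01703 × 90.03 = 1.533 g
% H2C2O4 = 1.533 / 2.149 × 100 = 71.33 %

71.33 %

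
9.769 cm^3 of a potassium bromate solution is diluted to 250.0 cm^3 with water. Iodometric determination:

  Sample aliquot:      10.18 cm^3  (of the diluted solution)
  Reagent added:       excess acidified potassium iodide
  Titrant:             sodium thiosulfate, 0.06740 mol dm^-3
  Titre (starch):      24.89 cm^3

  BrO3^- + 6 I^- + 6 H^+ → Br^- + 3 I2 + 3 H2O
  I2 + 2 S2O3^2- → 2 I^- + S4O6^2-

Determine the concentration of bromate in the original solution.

n(S2O3^2-) = 0.02489 × 0.06740 = 1.678 × 10^-3 mol
n(I2) = n(S2O3^2-)/2 = 8.388 × 10^-4 mol
From the 1:3 ratio, n(BrO3^-) in the aliquot = 1/3 × 8.388 × 10^-4 = 2.796 × 10^-4 mol
[BrO3^-]_dilute = 2.796 × 10^-4 / 0.01018 = 0.02747 mol/L
[BrO3^-]_original = 0.02747 × 250.0/9.769 = 0.7029 mol/L

0.7029 mol/L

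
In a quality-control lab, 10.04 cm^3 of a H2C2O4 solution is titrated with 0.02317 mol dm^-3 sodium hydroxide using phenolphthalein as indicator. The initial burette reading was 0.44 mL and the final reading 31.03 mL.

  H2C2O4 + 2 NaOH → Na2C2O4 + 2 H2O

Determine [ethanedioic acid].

0.03530 mol/L

n(NaOH) = 0.03059 L × 0.02317 mol/L = 7.088 × 10^-4 mol
From the 1:2 mole ratio, n(H2C2O4) = 1/2 × 7.088 × 10^-4 = 3.544 × 10^-4 mol
[H2C2O4] = 3.544 × 10^-4 mol / 0.01004 L = 0.03530 mol/L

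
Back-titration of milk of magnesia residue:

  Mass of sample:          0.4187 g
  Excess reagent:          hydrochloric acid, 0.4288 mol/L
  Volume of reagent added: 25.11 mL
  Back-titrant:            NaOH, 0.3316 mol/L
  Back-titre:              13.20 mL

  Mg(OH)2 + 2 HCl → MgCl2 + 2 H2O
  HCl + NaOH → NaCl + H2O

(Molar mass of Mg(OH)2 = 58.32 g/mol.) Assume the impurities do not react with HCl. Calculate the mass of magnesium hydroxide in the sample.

0.1863 g

n(HCl) added = 0.02511 × 0.4288 = 0.01077 mol
n(NaOH) used in back-titration = 0.01320 × 0.3316 = 4.377 × 10^-3 mol
n(HCl) left over = 4.377 × 10^-3 mol (1:1 ratio)
n(HCl) consumed by analyte = 0.01077 − 4.377 × 10^-3 = 6.390 × 10^-3 mol
From the 1:2 ratio, n(Mg(OH)2) = 1/2 × 6.390 × 10^-3 = 3.195 × 10^-3 mol
mass of Mg(OH)2 = 3.195 × 10^-3 × 58.32 = 0.1863 g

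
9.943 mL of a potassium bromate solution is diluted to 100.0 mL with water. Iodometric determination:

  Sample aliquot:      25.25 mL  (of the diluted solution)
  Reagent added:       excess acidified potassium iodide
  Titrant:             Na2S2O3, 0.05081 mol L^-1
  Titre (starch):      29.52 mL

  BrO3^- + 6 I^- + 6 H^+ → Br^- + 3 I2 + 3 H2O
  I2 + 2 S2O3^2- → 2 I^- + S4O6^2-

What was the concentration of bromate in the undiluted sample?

0.09957 mol/L

n(S2O3^2-) = 0.02952 × 0.05081 = 1.500 × 10^-3 mol
n(I2) = n(S2O3^2-)/2 = 7.500 × 10^-4 mol
From the 1:3 ratio, n(BrO3^-) in the aliquot = 1/3 × 7.500 × 10^-4 = 2.500 × 10^-4 mol
[BrO3^-]_dilute = 2.500 × 10^-4 / 0.02525 = 0.009900 mol/L
[BrO3^-]_original = 0.009900 × 100.0/9.943 = 0.09957 mol/L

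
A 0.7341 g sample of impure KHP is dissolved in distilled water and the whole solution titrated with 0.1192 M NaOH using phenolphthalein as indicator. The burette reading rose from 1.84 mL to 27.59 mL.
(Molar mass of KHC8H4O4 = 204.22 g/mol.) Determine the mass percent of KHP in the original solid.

KHC8H4O4 + NaOH → KNaC8H4O4 + H2O
n(NaOH) = 0.02575 L × 0.1192 mol/L = 3.069 × 10^-3 mol
n(KHC8H4O4) = 3.069 × 10^-3 mol (1:1 ratio)
mass of KHC8H4O4 = 3.069 × 10^-3 × 204.22 g/mol = 0.6268 g
% KHC8H4O4 = 0.6268 / 0.7341 × 100 = 85.39 %

85.39 %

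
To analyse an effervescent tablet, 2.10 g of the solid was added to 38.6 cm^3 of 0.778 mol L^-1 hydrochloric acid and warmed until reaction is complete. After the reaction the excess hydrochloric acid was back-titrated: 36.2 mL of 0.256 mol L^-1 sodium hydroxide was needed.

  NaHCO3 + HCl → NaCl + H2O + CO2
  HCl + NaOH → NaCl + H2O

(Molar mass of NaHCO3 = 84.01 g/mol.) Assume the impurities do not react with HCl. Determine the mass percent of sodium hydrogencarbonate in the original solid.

83.1 %

n(HCl) added = 0.0386 × 0.778 = 0.0300 mol
n(NaOH) used in back-titration = 0.0362 × 0.256 = 9.27 × 10^-3 mol
n(HCl) left over = 9.27 × 10^-3 mol (1:1 ratio)
n(HCl) consumed by analyte = 0.0300 − 9.27 × 10^-3 = 0.0208 mol
n(NaHCO3) = 0.0208 mol (1:1 ratio)
mass of NaHCO3 = 0.0208 × 84.01 = 1.74 g
% NaHCO3 = 1.74 / 2.10 × 100 = 83.1 %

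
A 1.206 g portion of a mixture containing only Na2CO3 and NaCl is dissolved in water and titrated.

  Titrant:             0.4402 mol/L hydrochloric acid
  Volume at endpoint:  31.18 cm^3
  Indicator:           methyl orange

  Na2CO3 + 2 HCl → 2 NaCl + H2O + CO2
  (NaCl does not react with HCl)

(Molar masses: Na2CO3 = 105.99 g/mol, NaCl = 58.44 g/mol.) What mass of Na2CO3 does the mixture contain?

n(HCl) = 0.03118 × 0.4402 = 0.01373 mol
Let x = n(Na2CO3), y = n(NaCl).
Titrant: 2x = 0.01373;  mass: 105.99x + 58.44y = 1.206
Solving, x = 6.863 × 10^-3 mol, y = 8.190 × 10^-3 mol
mass of Na2CO3 = 6.863 × 10^-3 × 105.99 = 0.7274 g

0.7274 g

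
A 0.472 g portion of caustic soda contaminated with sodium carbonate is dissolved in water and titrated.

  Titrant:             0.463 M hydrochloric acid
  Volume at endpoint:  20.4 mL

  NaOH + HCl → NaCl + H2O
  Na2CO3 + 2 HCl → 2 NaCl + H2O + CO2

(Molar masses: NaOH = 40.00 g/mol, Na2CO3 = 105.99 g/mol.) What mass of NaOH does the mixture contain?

0.0879 g

n(HCl) = 0.0204 × 0.463 = 9.45 × 10^-3 mol
Let x = n(NaOH), y = n(Na2CO3).
Titrant: 1x + 2y = 9.45 × 10^-3;  mass: 40.00x + 105.99y = 0.472
Solving, x = 2.20 × 10^-3 mol, y = 3.62 × 10^-3 mol
mass of NaOH = 2.20 × 10^-3 × 40.00 = 0.0879 g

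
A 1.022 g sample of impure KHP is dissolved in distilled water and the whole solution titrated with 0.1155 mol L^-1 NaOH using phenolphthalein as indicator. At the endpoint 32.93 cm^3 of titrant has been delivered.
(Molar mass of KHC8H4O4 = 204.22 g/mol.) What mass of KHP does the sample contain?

KHC8H4O4 + NaOH → KNaC8H4O4 + H2O
n(NaOH) = 0.03293 L × 0.1155 mol/L = 3.803 × 10^-3 mol
n(KHC8H4O4) = 3.803 × 10^-3 mol (1:1 ratio)
mass of KHC8H4O4 = 3.803 × 10^-3 × 204.22 g/mol = 0.7767 g

0.7767 g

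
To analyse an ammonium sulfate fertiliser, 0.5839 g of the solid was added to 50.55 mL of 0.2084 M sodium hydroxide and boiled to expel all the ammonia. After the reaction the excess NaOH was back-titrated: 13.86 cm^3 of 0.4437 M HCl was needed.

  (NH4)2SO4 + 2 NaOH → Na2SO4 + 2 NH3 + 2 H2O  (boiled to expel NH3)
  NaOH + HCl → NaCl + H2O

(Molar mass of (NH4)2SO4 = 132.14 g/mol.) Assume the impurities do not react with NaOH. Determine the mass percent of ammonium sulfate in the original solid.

49.62 %

n(NaOH) added = 0.05055 × 0.2084 = 0.01053 mol
n(HCl) used in back-titration = 0.01386 × 0.4437 = 6.150 × 10^-3 mol
n(NaOH) left over = 6.150 × 10^-3 mol (1:1 ratio)
n(NaOH) consumed by analyte = 0.01053 − 6.150 × 10^-3 = 4.385 × 10^-3 mol
From the 1:2 ratio, n((NH4)2SO4) = 1/2 × 4.385 × 10^-3 = 2.192 × 10^-3 mol
mass of (NH4)2SO4 = 2.192 × 10^-3 × 132.14 = 0.2897 g
% (NH4)2SO4 = 0.2897 / 0.5839 × 100 = 49.62 %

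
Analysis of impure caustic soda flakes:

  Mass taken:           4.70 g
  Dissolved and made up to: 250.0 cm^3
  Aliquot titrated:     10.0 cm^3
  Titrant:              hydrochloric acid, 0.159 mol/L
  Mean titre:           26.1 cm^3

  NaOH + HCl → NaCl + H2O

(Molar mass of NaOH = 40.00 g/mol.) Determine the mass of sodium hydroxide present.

n(HCl) per titration = 0.0261 × 0.159 = 4.15 × 10^-3 mol
n(NaOH) in each aliquot = 4.15 × 10^-3 mol (1:1 ratio)
n(NaOH) in the whole flask = 4.15 × 10^-3 × 250.0/10.0 = 0.104 mol
mass of NaOH = 0.104 × 40.00 = 4.15 g

4.15 g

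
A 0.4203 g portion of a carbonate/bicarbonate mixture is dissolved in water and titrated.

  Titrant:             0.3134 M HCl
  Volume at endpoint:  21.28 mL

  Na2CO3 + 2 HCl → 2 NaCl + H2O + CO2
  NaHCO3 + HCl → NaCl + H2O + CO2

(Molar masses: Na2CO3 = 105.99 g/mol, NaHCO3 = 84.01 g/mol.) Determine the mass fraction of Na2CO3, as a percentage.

56.91 %

n(HCl) = 0.02128 × 0.3134 = 6.669 × 10^-3 mol
Let x = n(Na2CO3), y = n(NaHCO3).
Titrant: 2x + 1y = 6.669 × 10^-3;  mass: 105.99x + 84.01y = 0.4203
Solving, x = 2.257 × 10^-3 mol, y = 2.156 × 10^-3 mol
mass of Na2CO3 = 2.257 × 10^-3 × 105.99 = 0.2392 g
% Na2CO3 = 0.2392 / 0.4203 × 100 = 56.91 %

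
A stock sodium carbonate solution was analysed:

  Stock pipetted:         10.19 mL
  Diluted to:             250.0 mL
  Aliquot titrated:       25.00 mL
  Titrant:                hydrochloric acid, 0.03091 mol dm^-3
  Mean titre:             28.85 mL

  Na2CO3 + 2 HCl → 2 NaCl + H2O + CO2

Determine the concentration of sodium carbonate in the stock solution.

n(HCl) = 0.02885 × 0.03091 = 8.918 × 10^-4 mol
From the 1:2 ratio, n(Na2CO3) in the aliquot = 1/2 × 8.918 × 10^-4 = 4.459 × 10^-4 mol
[Na2CO3]_dilute = 4.459 × 10^-4 / 0.02500 = 0.01784 mol/L
Dilution factor = 250.0 / 10.19 = 24.53
[Na2CO3]_stock = 0.01784 × 24.53 = 0.4376 mol/L

0.4376 mol/L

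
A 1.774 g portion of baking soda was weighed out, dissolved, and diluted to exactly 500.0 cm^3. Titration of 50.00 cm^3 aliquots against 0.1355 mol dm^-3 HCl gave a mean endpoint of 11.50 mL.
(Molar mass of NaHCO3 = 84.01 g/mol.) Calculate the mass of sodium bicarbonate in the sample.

1.309 g

NaHCO3 + HCl → NaCl + H2O + CO2
n(HCl) per titration = 0.01150 × 0.1355 = 1.558 × 10^-3 mol
n(NaHCO3) in each aliquot = 1.558 × 10^-3 mol (1:1 ratio)
n(NaHCO3) in the whole flask = 1.558 × 10^-3 × 500.0/50.00 = 0.01558 mol
mass of NaHCO3 = 0.01558 × 84.01 = 1.309 g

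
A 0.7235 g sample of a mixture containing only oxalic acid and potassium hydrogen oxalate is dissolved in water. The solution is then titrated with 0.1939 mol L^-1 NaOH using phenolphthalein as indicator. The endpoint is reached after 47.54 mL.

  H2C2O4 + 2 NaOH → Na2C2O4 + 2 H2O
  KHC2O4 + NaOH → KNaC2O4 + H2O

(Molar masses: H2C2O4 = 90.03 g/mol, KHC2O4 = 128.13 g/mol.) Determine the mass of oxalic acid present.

0.2478 g

n(NaOH) = 0.04754 × 0.1939 = 9.218 × 10^-3 mol
Let x = n(H2C2O4), y = n(KHC2O4).
Titrant: 2x + 1y = 9.218 × 10^-3;  mass: 90.03x + 128.13y = 0.7235
Solving, x = 2.753 × 10^-3 mol, y = 3.712 × 10^-3 mol
mass of H2C2O4 = 2.753 × 10^-3 × 90.03 = 0.2478 g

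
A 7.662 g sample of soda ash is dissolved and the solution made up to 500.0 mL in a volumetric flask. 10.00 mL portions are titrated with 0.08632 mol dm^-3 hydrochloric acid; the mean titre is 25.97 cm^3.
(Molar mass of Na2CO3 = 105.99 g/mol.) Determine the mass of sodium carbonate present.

5.940 g

Na2CO3 + 2 HCl → 2 NaCl + H2O + CO2
n(HCl) per titration = 0.02597 × 0.08632 = 2.242 × 10^-3 mol
From the 1:2 ratio, n(Na2CO3) in each aliquot = 1/2 × 2.242 × 10^-3 = 1.121 × 10^-3 mol
n(Na2CO3) in the whole flask = 1.121 × 10^-3 × 500.0/10.00 = 0.05604 mol
mass of Na2CO3 = 0.05604 × 105.99 = 5.940 g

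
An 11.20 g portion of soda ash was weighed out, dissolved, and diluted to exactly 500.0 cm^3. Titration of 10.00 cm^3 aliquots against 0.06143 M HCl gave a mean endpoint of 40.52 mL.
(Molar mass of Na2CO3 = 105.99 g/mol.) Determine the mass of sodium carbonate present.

6.596 g

Na2CO3 + 2 HCl → 2 NaCl + H2O + CO2
n(HCl) per titration = 0.04052 × 0.06143 = 2.489 × 10^-3 mol
From the 1:2 ratio, n(Na2CO3) in each aliquot = 1/2 × 2.489 × 10^-3 = 1.245 × 10^-3 mol
n(Na2CO3) in the whole flask = 1.245 × 10^-3 × 500.0/10.00 = 0.06223 mol
mass of Na2CO3 = 0.06223 × 105.99 = 6.596 g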